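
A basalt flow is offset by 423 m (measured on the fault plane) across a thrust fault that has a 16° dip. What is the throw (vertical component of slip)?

throw = dip-slip × sin(dip) = 423 m × sin(16°) = 117 m

117 m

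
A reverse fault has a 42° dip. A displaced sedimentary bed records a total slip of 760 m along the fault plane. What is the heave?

heave = dip-slip × cos(dip) = 760 m × cos(42°) = 565 m

565 m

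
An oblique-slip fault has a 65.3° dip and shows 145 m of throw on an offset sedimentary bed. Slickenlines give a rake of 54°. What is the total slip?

197 m

dip-slip = throw / sin(dip) = 145 / sin(65.3°) = 159.6 m
net slip = dip-slip / sin(rake) = 159.6 / sin(54°) = 197 m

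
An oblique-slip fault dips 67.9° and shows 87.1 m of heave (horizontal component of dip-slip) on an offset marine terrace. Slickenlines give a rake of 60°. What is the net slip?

267 m

dip-slip = heave / cos(dip) = 87.1 / cos(67.9°) = 231.5 m
net slip = dip-slip / sin(rake) = 231.5 / sin(60°) = 267 m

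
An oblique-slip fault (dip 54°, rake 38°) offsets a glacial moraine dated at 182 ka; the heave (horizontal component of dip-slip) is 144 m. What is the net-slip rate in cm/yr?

dip-slip = heave / cos(dip) = 144 / cos(54°) = 245 m
net slip = dip-slip / sin(rake) = 245 / sin(38°) = 397.9 m
rate = 397.9 m / 182 ka = 0.00219 m/yr = 0.219 cm/yr

0.219 cm/yr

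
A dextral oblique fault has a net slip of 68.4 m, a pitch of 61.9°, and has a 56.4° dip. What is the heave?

33.4 m

dip-slip = net slip × sin(rake) = 68.4 m × sin(61.9°) = 60.34 m
heave = dip-slip × cos(dip) = 60.34 × cos(56.4°) = 33.4 m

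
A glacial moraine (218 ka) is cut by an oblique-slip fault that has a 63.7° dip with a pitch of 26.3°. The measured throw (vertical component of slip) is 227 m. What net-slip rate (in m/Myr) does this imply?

2620 m/Myr

dip-slip = throw / sin(dip) = 227 / sin(63.7°) = 253.2 m
net slip = dip-slip / sin(rake) = 253.2 / sin(26.3°) = 571.5 m
rate = 571.5 m / 218 ka = 0.00262 m/yr = 2620 m/Myr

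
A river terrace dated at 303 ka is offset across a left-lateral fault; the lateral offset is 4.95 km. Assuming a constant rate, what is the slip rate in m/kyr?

16.3 m/kyr

rate = 4.95 km / 303 ka = 0.0163 m/yr = 16.3 m/kyr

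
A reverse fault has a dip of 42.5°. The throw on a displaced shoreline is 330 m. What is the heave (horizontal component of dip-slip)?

360 m

heave = throw / tan(dip) = 330 / tan(42.5°) = 360 m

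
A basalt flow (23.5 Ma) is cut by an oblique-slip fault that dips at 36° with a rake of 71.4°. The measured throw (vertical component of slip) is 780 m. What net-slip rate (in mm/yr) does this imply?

0.0596 mm/yr

dip-slip = throw / sin(dip) = 780 / sin(36°) = 1327 m
net slip = dip-slip / sin(rake) = 1327 / sin(71.4°) = 1400 m
rate = 1400 m / 23.5 Ma = 0.0000596 m/yr = 0.0596 mm/yr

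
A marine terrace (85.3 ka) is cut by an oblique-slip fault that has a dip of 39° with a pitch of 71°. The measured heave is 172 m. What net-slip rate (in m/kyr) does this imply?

2.74 m/kyr

dip-slip = heave / cos(dip) = 172 / cos(39°) = 221.3 m
net slip = dip-slip / sin(rake) = 221.3 / sin(71°) = 234.1 m
rate = 234.1 m / 85.3 ka = 0.00274 m/yr = 2.74 m/kyr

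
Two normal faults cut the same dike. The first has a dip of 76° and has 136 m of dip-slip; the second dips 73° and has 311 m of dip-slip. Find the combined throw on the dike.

throw_A = 136 × sin(76°) = 132 m
throw_B = 311 × sin(73°) = 297.4 m
total = 132 + 297.4 = 429 m

429 m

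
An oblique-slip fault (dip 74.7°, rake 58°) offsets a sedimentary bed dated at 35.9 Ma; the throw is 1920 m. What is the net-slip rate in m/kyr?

0.0654 m/kyr

dip-slip = throw / sin(dip) = 1920 / sin(74.7°) = 1991 m
net slip = dip-slip / sin(rake) = 1991 / sin(58°) = 2347 m
rate = 2347 m / 35.9 Ma = 0.0000654 m/yr = 0.0654 m/kyr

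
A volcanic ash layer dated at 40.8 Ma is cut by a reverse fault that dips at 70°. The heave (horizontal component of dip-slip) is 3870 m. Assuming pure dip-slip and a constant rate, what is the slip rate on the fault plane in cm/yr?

0.0277 cm/yr

dip-slip = heave / cos(dip) = 3870 m / cos(70°) = 11320 m
rate = 11320 m / 40.8 Ma = 0.000277 m/yr = 0.0277 cm/yr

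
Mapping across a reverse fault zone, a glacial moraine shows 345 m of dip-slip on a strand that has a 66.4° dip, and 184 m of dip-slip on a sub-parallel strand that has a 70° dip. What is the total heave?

201 m

heave_A = 345 × cos(66.4°) = 138.1 m
heave_B = 184 × cos(70°) = 62.93 m
total = 138.1 + 62.93 = 201 m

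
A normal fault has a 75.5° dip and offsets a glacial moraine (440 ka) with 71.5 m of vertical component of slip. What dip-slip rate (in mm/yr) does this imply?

dip-slip = throw / sin(dip) = 71.5 m / sin(75.5°) = 73.85 m
rate = 73.85 m / 440 ka = 0.000168 m/yr = 0.168 mm/yr

0.168 mm/yr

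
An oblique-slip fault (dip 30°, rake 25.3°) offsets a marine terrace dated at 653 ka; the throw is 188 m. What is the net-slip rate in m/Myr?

1350 m/Myr

dip-slip = throw / sin(dip) = 188 / sin(30°) = 376 m
net slip = dip-slip / sin(rake) = 376 / sin(25.3°) = 879.8 m
rate = 879.8 m / 653 ka = 0.00135 m/yr = 1350 m/Myr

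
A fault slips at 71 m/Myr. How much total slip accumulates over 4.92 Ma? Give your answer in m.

slip = rate × time = 71 m/Myr × 4.92 Ma = 349 m

349 m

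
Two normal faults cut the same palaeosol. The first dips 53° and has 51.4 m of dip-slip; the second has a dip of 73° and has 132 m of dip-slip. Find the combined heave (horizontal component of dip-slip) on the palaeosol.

heave_A = 51.4 × cos(53°) = 30.93 m
heave_B = 132 × cos(73°) = 38.59 m
total = 30.93 + 38.59 = 69.5 m

69.5 m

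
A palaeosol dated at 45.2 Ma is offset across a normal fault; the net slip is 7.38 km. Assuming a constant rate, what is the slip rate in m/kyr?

0.163 m/kyr

rate = 7.38 km / 45.2 Ma = 0.000163 m/yr = 0.163 m/kyr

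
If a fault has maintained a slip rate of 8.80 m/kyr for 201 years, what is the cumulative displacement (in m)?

1.77 m

slip = rate × time = 8.80 m/kyr × 201 years = 1.77 m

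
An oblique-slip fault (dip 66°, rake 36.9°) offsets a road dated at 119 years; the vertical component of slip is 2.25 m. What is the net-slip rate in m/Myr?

34500 m/Myr

dip-slip = throw / sin(dip) = 2.25 / sin(66°) = 2.463 m
net slip = dip-slip / sin(rake) = 2.463 / sin(36.9°) = 4.102 m
rate = 4.102 m / 119 years = 0.0345 m/yr = 34500 m/Myr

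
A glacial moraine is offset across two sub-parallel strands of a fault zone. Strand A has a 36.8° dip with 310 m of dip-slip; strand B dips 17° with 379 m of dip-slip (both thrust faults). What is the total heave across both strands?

heave_A = 310 × cos(36.8°) = 248.2 m
heave_B = 379 × cos(17°) = 362.4 m
total = 248.2 + 362.4 = 611 m

611 m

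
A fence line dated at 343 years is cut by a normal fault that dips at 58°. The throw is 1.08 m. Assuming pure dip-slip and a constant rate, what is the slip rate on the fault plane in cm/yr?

dip-slip = throw / sin(dip) = 1.08 m / sin(58°) = 1.274 m
rate = 1.274 m / 343 years = 0.00371 m/yr = 0.371 cm/yr

0.371 cm/yr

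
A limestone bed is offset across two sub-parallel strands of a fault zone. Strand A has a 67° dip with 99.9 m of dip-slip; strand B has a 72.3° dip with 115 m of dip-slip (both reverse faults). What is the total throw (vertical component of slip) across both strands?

throw_A = 99.9 × sin(67°) = 91.96 m
throw_B = 115 × sin(72.3°) = 109.6 m
total = 91.96 + 109.6 = 202 m

202 m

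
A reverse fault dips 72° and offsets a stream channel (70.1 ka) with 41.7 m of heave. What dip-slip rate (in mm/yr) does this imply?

1.93 mm/yr

dip-slip = heave / cos(dip) = 41.7 m / cos(72°) = 134.9 m
rate = 134.9 m / 70.1 ka = 0.00193 m/yr = 1.93 mm/yr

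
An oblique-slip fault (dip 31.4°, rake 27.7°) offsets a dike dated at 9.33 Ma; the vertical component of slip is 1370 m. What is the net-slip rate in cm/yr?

0.0606 cm/yr

dip-slip = throw / sin(dip) = 1370 / sin(31.4°) = 2630 m
net slip = dip-slip / sin(rake) = 2630 / sin(27.7°) = 5657 m
rate = 5657 m / 9.33 Ma = 0.000606 m/yr = 0.0606 cm/yr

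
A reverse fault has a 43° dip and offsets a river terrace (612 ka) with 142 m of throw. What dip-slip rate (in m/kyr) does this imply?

dip-slip = throw / sin(dip) = 142 m / sin(43°) = 208.2 m
rate = 208.2 m / 612 ka = 0.000340 m/yr = 0.340 m/kyr

0.340 m/kyr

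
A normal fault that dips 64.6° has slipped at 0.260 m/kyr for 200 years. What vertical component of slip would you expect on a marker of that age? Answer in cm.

4.70 cm

dip-slip = rate × time = 0.260 m/kyr × 200 years = 0.05200 m
throw = dip-slip × sin(dip) = 0.05200 × sin(64.6°) = 0.0470 m = 4.70 cm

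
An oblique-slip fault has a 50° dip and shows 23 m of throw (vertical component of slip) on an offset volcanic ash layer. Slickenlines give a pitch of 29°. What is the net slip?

dip-slip = throw / sin(dip) = 23 / sin(50°) = 30.02 m
net slip = dip-slip / sin(rake) = 30.02 / sin(29°) = 61.9 m

61.9 m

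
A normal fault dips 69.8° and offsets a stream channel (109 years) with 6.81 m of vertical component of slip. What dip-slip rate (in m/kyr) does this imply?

dip-slip = throw / sin(dip) = 6.81 m / sin(69.8°) = 7.256 m
rate = 7.256 m / 109 years = 0.0666 m/yr = 66.6 m/kyr

66.6 m/kyr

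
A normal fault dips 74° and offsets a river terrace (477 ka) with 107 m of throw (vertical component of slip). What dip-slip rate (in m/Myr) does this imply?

233 m/Myr

dip-slip = throw / sin(dip) = 107 m / sin(74°) = 111.3 m
rate = 111.3 m / 477 ka = 0.000233 m/yr = 233 m/Myr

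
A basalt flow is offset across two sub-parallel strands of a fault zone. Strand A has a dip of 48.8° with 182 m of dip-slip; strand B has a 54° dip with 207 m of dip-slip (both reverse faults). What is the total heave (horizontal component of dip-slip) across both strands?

heave_A = 182 × cos(48.8°) = 119.9 m
heave_B = 207 × cos(54°) = 121.7 m
total = 119.9 + 121.7 = 242 m

242 m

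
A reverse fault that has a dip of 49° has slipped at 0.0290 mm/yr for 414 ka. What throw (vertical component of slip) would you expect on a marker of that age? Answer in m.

dip-slip = rate × time = 0.0290 mm/yr × 414 ka = 12.01 m
throw = dip-slip × sin(dip) = 12.01 × sin(49°) = 9.06 m

9.06 m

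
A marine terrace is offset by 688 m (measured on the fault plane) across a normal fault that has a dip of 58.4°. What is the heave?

361 m

heave = dip-slip × cos(dip) = 688 m × cos(58.4°) = 361 m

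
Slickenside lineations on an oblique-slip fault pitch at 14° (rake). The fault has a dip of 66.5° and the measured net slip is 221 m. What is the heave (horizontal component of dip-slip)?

21.3 m

dip-slip = net slip × sin(rake) = 221 m × sin(14°) = 53.46 m
heave = dip-slip × cos(dip) = 53.46 × cos(66.5°) = 21.3 m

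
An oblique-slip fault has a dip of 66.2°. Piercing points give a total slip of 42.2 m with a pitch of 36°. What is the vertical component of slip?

dip-slip = net slip × sin(rake) = 42.2 m × sin(36°) = 24.80 m
throw = dip-slip × sin(dip) = 24.80 × sin(66.2°) = 22.7 m

22.7 m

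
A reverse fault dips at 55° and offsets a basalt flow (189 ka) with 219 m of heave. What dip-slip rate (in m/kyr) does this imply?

2.02 m/kyr

dip-slip = heave / cos(dip) = 219 m / cos(55°) = 381.8 m
rate = 381.8 m / 189 ka = 0.00202 m/yr = 2.02 m/kyr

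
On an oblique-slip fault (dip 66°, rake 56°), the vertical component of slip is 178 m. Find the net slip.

235 m

dip-slip = throw / sin(dip) = 178 / sin(66°) = 194.8 m
net slip = dip-slip / sin(rake) = 194.8 / sin(56°) = 235 m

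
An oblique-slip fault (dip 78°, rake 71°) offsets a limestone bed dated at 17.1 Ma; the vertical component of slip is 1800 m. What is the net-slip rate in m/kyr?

dip-slip = throw / sin(dip) = 1800 / sin(78°) = 1840 m
net slip = dip-slip / sin(rake) = 1840 / sin(71°) = 1946 m
rate = 1946 m / 17.1 Ma = 0.000114 m/yr = 0.114 m/kyr

0.114 m/kyr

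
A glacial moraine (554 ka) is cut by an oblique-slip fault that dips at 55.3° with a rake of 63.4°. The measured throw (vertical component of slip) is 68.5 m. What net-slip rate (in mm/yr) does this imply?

0.168 mm/yr

dip-slip = throw / sin(dip) = 68.5 / sin(55.3°) = 83.32 m
net slip = dip-slip / sin(rake) = 83.32 / sin(63.4°) = 93.18 m
rate = 93.18 m / 554 ka = 0.000168 m/yr = 0.168 mm/yr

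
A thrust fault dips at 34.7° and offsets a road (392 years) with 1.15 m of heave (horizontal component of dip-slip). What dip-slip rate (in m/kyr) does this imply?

dip-slip = heave / cos(dip) = 1.15 m / cos(34.7°) = 1.399 m
rate = 1.399 m / 392 years = 0.00357 m/yr = 3.57 m/kyr

3.57 m/kyr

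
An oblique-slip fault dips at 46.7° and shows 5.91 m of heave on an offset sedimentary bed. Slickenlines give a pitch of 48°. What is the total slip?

dip-slip = heave / cos(dip) = 5.91 / cos(46.7°) = 8.617 m
net slip = dip-slip / sin(rake) = 8.617 / sin(48°) = 11.6 m

11.6 m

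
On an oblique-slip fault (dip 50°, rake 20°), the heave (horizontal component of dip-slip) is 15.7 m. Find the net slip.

71.4 m

dip-slip = heave / cos(dip) = 15.7 / cos(50°) = 24.42 m
net slip = dip-slip / sin(rake) = 24.42 / sin(20°) = 71.4 m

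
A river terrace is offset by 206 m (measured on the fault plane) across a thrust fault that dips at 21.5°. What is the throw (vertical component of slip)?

throw = dip-slip × sin(dip) = 206 m × sin(21.5°) = 75.5 m

75.5 m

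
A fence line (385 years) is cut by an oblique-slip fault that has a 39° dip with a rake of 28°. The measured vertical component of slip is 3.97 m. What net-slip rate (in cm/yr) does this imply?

dip-slip = throw / sin(dip) = 3.97 / sin(39°) = 6.308 m
net slip = dip-slip / sin(rake) = 6.308 / sin(28°) = 13.44 m
rate = 13.44 m / 385 years = 0.0349 m/yr = 3.49 cm/yr

3.49 cm/yr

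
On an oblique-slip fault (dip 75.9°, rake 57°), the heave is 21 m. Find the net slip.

dip-slip = heave / cos(dip) = 21 / cos(75.9°) = 86.20 m
net slip = dip-slip / sin(rake) = 86.20 / sin(57°) = 103 m

103 m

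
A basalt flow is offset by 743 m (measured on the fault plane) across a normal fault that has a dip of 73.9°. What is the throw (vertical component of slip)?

throw = dip-slip × sin(dip) = 743 m × sin(73.9°) = 714 m

714 m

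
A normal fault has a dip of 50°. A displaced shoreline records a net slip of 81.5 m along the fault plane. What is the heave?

heave = dip-slip × cos(dip) = 81.5 m × cos(50°) = 52.4 m

52.4 m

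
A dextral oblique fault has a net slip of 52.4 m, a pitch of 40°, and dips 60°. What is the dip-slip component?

dip-slip = net slip × sin(rake) = 52.4 m × sin(40°) = 33.7 m

33.7 m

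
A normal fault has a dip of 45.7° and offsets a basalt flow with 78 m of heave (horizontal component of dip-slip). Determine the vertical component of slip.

throw = heave × tan(dip) = 78 × tan(45.7°) = 79.9 m

79.9 m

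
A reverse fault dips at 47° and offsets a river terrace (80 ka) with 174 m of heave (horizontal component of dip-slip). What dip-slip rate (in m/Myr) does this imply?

3190 m/Myr

dip-slip = heave / cos(dip) = 174 m / cos(47°) = 255.1 m
rate = 255.1 m / 80 ka = 0.00319 m/yr = 3190 m/Myr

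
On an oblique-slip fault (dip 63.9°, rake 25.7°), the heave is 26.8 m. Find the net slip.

140 m

dip-slip = heave / cos(dip) = 26.8 / cos(63.9°) = 60.92 m
net slip = dip-slip / sin(rake) = 60.92 / sin(25.7°) = 140 m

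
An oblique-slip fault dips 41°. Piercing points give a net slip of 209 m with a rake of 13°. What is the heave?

35.5 m

dip-slip = net slip × sin(rake) = 209 m × sin(13°) = 47.01 m
heave = dip-slip × cos(dip) = 47.01 × cos(41°) = 35.5 m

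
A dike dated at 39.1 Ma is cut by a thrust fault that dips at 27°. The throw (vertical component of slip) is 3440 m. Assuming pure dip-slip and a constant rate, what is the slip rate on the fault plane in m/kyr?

dip-slip = throw / sin(dip) = 3440 m / sin(27°) = 7577 m
rate = 7577 m / 39.1 Ma = 0.000194 m/yr = 0.194 m/kyr

0.194 m/kyr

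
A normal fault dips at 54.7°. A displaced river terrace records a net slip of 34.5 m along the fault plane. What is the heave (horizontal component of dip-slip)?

19.9 m

heave = dip-slip × cos(dip) = 34.5 m × cos(54.7°) = 19.9 m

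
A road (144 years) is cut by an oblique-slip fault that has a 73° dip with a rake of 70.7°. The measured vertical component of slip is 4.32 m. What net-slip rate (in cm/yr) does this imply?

dip-slip = throw / sin(dip) = 4.32 / sin(73°) = 4.517 m
net slip = dip-slip / sin(rake) = 4.517 / sin(70.7°) = 4.786 m
rate = 4.786 m / 144 years = 0.0332 m/yr = 3.32 cm/yr

3.32 cm/yr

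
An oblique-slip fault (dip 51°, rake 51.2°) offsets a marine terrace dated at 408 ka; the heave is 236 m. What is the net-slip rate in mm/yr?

dip-slip = heave / cos(dip) = 236 / cos(51°) = 375 m
net slip = dip-slip / sin(rake) = 375 / sin(51.2°) = 481.2 m
rate = 481.2 m / 408 ka = 0.00118 m/yr = 1.18 mm/yr

1.18 mm/yr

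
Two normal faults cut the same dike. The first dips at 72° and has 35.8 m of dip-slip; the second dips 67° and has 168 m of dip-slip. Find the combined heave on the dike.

76.7 m

heave_A = 35.8 × cos(72°) = 11.06 m
heave_B = 168 × cos(67°) = 65.64 m
total = 11.06 + 65.64 = 76.7 m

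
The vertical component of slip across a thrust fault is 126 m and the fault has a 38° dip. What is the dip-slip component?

205 m

dip-slip = throw / sin(dip) = 126 / sin(38°) = 205 m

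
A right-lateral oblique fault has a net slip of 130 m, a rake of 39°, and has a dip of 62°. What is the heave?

dip-slip = net slip × sin(rake) = 130 m × sin(39°) = 81.81 m
heave = dip-slip × cos(dip) = 81.81 × cos(62°) = 38.4 m

38.4 m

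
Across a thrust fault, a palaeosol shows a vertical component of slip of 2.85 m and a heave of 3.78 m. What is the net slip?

net slip = √(throw² + heave²) = √(2.85² + 3.78²) = 4.73 m

4.73 m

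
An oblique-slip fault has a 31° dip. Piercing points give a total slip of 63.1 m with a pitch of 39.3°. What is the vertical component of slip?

dip-slip = net slip × sin(rake) = 63.1 m × sin(39.3°) = 39.97 m
throw = dip-slip × sin(dip) = 39.97 × sin(31°) = 20.6 m

20.6 m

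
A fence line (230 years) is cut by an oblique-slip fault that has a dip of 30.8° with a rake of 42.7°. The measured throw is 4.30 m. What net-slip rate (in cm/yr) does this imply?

dip-slip = throw / sin(dip) = 4.30 / sin(30.8°) = 8.398 m
net slip = dip-slip / sin(rake) = 8.398 / sin(42.7°) = 12.38 m
rate = 12.38 m / 230 years = 0.0538 m/yr = 5.38 cm/yr

5.38 cm/yr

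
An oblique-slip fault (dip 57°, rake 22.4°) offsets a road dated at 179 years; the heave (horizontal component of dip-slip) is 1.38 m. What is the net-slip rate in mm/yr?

37.1 mm/yr

dip-slip = heave / cos(dip) = 1.38 / cos(57°) = 2.534 m
net slip = dip-slip / sin(rake) = 2.534 / sin(22.4°) = 6.649 m
rate = 6.649 m / 179 years = 0.0371 m/yr = 37.1 mm/yr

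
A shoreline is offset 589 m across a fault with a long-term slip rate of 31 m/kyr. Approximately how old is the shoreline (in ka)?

age = offset / rate = 589 m / (31 m/kyr) = 19000 yr = 19 ka

19 ka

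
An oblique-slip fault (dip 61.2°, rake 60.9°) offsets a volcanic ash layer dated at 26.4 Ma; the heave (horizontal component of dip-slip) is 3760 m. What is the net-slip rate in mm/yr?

dip-slip = heave / cos(dip) = 3760 / cos(61.2°) = 7805 m
net slip = dip-slip / sin(rake) = 7805 / sin(60.9°) = 8932 m
rate = 8932 m / 26.4 Ma = 0.000338 m/yr = 0.338 mm/yr

0.338 mm/yr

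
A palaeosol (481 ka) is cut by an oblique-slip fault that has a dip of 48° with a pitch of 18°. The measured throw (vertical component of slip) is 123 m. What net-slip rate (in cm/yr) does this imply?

0.111 cm/yr

dip-slip = throw / sin(dip) = 123 / sin(48°) = 165.5 m
net slip = dip-slip / sin(rake) = 165.5 / sin(18°) = 535.6 m
rate = 535.6 m / 481 ka = 0.00111 m/yr = 0.111 cm/yr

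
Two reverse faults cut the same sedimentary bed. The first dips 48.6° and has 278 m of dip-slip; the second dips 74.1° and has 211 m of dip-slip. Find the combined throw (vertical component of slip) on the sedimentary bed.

411 m

throw_A = 278 × sin(48.6°) = 208.5 m
throw_B = 211 × sin(74.1°) = 202.9 m
total = 208.5 + 202.9 = 411 m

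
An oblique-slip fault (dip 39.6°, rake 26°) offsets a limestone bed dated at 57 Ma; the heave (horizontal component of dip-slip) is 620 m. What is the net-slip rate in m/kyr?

0.0322 m/kyr

dip-slip = heave / cos(dip) = 620 / cos(39.6°) = 804.7 m
net slip = dip-slip / sin(rake) = 804.7 / sin(26°) = 1836 m
rate = 1836 m / 57 Ma = 0.0000322 m/yr = 0.0322 m/kyr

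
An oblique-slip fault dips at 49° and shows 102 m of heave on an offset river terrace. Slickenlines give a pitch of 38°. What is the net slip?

dip-slip = heave / cos(dip) = 102 / cos(49°) = 155.5 m
net slip = dip-slip / sin(rake) = 155.5 / sin(38°) = 253 m

253 m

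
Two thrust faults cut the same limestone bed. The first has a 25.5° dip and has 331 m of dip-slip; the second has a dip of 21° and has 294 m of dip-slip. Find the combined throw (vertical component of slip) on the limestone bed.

248 m

throw_A = 331 × sin(25.5°) = 142.5 m
throw_B = 294 × sin(21°) = 105.4 m
total = 142.5 + 105.4 = 248 m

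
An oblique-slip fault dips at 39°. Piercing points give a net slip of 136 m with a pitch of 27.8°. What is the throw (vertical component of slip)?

39.9 m

dip-slip = net slip × sin(rake) = 136 m × sin(27.8°) = 63.43 m
throw = dip-slip × sin(dip) = 63.43 × sin(39°) = 39.9 m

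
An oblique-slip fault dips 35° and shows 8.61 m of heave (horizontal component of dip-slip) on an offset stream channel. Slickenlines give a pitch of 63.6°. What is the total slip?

11.7 m

dip-slip = heave / cos(dip) = 8.61 / cos(35°) = 10.51 m
net slip = dip-slip / sin(rake) = 10.51 / sin(63.6°) = 11.7 m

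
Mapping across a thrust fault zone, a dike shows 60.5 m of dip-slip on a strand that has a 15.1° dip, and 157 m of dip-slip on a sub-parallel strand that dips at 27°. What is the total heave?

heave_A = 60.5 × cos(15.1°) = 58.41 m
heave_B = 157 × cos(27°) = 139.9 m
total = 58.41 + 139.9 = 198 m

198 m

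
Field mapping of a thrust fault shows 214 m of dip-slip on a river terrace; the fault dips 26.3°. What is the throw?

94.8 m

throw = dip-slip × sin(dip) = 214 m × sin(26.3°) = 94.8 m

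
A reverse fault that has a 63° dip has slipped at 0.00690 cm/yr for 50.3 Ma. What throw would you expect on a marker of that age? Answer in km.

dip-slip = rate × time = 0.00690 cm/yr × 50.3 Ma = 3471 m
throw = dip-slip × sin(dip) = 3471 × sin(63°) = 3090 m = 3.09 km

3.09 km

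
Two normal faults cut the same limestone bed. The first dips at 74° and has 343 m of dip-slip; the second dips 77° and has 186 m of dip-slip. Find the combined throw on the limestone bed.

throw_A = 343 × sin(74°) = 329.7 m
throw_B = 186 × sin(77°) = 181.2 m
total = 329.7 + 181.2 = 511 m

511 m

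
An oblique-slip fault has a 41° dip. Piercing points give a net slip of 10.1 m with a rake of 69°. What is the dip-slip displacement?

dip-slip = net slip × sin(rake) = 10.1 m × sin(69°) = 9.43 m

9.43 m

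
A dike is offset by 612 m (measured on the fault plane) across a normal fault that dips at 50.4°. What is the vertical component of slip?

472 m

throw = dip-slip × sin(dip) = 612 m × sin(50.4°) = 472 m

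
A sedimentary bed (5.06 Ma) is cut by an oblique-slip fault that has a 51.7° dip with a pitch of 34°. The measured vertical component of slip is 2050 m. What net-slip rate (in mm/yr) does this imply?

dip-slip = throw / sin(dip) = 2050 / sin(51.7°) = 2612 m
net slip = dip-slip / sin(rake) = 2612 / sin(34°) = 4671 m
rate = 4671 m / 5.06 Ma = 0.000923 m/yr = 0.923 mm/yr

0.923 mm/yr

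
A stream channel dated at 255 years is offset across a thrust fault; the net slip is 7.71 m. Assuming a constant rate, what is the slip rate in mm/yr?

rate = 7.71 m / 255 years = 0.0302 m/yr = 30.2 mm/yr

30.2 mm/yr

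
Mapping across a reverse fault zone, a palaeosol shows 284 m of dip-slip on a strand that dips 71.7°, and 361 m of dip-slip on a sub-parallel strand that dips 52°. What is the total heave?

heave_A = 284 × cos(71.7°) = 89.17 m
heave_B = 361 × cos(52°) = 222.3 m
total = 89.17 + 222.3 = 311 m

311 m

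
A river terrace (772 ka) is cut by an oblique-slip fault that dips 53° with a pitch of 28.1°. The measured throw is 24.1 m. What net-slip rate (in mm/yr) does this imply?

0.0830 mm/yr

dip-slip = throw / sin(dip) = 24.1 / sin(53°) = 30.18 m
net slip = dip-slip / sin(rake) = 30.18 / sin(28.1°) = 64.07 m
rate = 64.07 m / 772 ka = 0.0000830 m/yr = 0.0830 mm/yr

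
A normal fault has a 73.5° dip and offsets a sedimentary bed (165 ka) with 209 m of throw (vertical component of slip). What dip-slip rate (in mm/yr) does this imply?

1.32 mm/yr

dip-slip = throw / sin(dip) = 209 m / sin(73.5°) = 218 m
rate = 218 m / 165 ka = 0.00132 m/yr = 1.32 mm/yr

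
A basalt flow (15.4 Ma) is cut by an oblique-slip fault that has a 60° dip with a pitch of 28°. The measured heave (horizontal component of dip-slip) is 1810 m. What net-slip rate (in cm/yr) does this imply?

dip-slip = heave / cos(dip) = 1810 / cos(60°) = 3620 m
net slip = dip-slip / sin(rake) = 3620 / sin(28°) = 7711 m
rate = 7711 m / 15.4 Ma = 0.000501 m/yr = 0.0501 cm/yr

0.0501 cm/yr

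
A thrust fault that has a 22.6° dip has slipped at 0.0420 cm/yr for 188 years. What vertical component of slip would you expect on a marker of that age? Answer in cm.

3.03 cm

dip-slip = rate × time = 0.0420 cm/yr × 188 years = 0.07896 m
throw = dip-slip × sin(dip) = 0.07896 × sin(22.6°) = 0.0303 m = 3.03 cm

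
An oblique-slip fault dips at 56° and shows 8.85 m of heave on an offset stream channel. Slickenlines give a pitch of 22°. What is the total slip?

dip-slip = heave / cos(dip) = 8.85 / cos(56°) = 15.83 m
net slip = dip-slip / sin(rake) = 15.83 / sin(22°) = 42.2 m

42.2 m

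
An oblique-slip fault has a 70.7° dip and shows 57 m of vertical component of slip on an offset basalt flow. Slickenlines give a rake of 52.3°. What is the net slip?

dip-slip = throw / sin(dip) = 57 / sin(70.7°) = 60.39 m
net slip = dip-slip / sin(rake) = 60.39 / sin(52.3°) = 76.3 m

76.3 m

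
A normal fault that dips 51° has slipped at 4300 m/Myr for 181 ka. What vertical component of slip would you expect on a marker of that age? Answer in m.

dip-slip = rate × time = 4300 m/Myr × 181 ka = 778.3 m
throw = dip-slip × sin(dip) = 778.3 × sin(51°) = 605 m

605 m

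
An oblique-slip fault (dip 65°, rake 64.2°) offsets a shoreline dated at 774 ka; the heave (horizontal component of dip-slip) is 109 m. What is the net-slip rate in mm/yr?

0.370 mm/yr

dip-slip = heave / cos(dip) = 109 / cos(65°) = 257.9 m
net slip = dip-slip / sin(rake) = 257.9 / sin(64.2°) = 286.5 m
rate = 286.5 m / 774 ka = 0.000370 m/yr = 0.370 mm/yr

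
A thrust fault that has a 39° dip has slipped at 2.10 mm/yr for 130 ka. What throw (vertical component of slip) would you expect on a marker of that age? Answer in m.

dip-slip = rate × time = 2.10 mm/yr × 130 ka = 273 m
throw = dip-slip × sin(dip) = 273 × sin(39°) = 172 m

172 m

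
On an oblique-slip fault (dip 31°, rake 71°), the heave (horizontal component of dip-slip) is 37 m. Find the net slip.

45.7 m

dip-slip = heave / cos(dip) = 37 / cos(31°) = 43.17 m
net slip = dip-slip / sin(rake) = 43.17 / sin(71°) = 45.7 m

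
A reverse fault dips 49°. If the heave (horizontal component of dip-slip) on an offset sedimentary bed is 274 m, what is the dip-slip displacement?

418 m

dip-slip = heave / cos(dip) = 274 / cos(49°) = 418 m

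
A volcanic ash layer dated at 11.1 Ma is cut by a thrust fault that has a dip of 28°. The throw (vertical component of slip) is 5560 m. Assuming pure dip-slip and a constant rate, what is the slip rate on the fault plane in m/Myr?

1070 m/Myr

dip-slip = throw / sin(dip) = 5560 m / sin(28°) = 11840 m
rate = 11840 m / 11.1 Ma = 0.00107 m/yr = 1070 m/Myr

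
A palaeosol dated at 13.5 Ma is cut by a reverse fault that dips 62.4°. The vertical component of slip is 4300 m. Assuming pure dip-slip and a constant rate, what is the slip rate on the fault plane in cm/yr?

dip-slip = throw / sin(dip) = 4300 m / sin(62.4°) = 4852 m
rate = 4852 m / 13.5 Ma = 0.000359 m/yr = 0.0359 cm/yr

0.0359 cm/yr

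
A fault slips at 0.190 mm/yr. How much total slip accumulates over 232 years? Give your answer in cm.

slip = rate × time = 0.190 mm/yr × 232 years = 0.0441 m = 4.41 cm

4.41 cm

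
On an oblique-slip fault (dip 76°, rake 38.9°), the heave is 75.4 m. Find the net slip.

496 m

dip-slip = heave / cos(dip) = 75.4 / cos(76°) = 311.7 m
net slip = dip-slip / sin(rake) = 311.7 / sin(38.9°) = 496 m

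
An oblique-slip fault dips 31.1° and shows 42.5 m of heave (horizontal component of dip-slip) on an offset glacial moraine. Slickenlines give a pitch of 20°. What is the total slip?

dip-slip = heave / cos(dip) = 42.5 / cos(31.1°) = 49.63 m
net slip = dip-slip / sin(rake) = 49.63 / sin(20°) = 145 m

145 m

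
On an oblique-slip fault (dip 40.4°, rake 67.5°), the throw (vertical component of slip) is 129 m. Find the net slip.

dip-slip = throw / sin(dip) = 129 / sin(40.4°) = 199 m
net slip = dip-slip / sin(rake) = 199 / sin(67.5°) = 215 m

215 m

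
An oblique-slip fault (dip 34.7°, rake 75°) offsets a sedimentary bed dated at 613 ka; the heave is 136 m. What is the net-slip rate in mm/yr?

dip-slip = heave / cos(dip) = 136 / cos(34.7°) = 165.4 m
net slip = dip-slip / sin(rake) = 165.4 / sin(75°) = 171.3 m
rate = 171.3 m / 613 ka = 0.000279 m/yr = 0.279 mm/yr

0.279 mm/yr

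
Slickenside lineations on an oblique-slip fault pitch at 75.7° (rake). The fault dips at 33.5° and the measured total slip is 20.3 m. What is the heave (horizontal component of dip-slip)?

dip-slip = net slip × sin(rake) = 20.3 m × sin(75.7°) = 19.67 m
heave = dip-slip × cos(dip) = 19.67 × cos(33.5°) = 16.4 m

16.4 m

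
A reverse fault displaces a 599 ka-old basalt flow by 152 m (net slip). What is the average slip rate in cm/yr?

0.0254 cm/yr

rate = 152 m / 599 ka = 0.000254 m/yr = 0.0254 cm/yr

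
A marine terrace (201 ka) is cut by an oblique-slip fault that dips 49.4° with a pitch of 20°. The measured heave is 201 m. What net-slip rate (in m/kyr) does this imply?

dip-slip = heave / cos(dip) = 201 / cos(49.4°) = 308.9 m
net slip = dip-slip / sin(rake) = 308.9 / sin(20°) = 903.1 m
rate = 903.1 m / 201 ka = 0.00449 m/yr = 4.49 m/kyr

4.49 m/kyr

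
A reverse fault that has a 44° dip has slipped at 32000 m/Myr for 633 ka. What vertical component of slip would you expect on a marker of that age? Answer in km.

dip-slip = rate × time = 32000 m/Myr × 633 ka = 20260 m
throw = dip-slip × sin(dip) = 20260 × sin(44°) = 14100 m = 14.1 km

14.1 km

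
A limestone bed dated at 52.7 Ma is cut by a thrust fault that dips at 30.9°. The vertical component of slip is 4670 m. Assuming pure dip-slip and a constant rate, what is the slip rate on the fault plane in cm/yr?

0.0173 cm/yr

dip-slip = throw / sin(dip) = 4670 m / sin(30.9°) = 9094 m
rate = 9094 m / 52.7 Ma = 0.000173 m/yr = 0.0173 cm/yr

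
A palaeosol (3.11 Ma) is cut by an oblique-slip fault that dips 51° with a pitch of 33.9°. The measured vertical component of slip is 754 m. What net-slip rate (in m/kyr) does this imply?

0.559 m/kyr

dip-slip = throw / sin(dip) = 754 / sin(51°) = 970.2 m
net slip = dip-slip / sin(rake) = 970.2 / sin(33.9°) = 1740 m
rate = 1740 m / 3.11 Ma = 0.000559 m/yr = 0.559 m/kyr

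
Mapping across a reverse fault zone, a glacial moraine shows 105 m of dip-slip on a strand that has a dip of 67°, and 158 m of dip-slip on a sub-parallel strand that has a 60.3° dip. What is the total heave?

119 m

heave_A = 105 × cos(67°) = 41.03 m
heave_B = 158 × cos(60.3°) = 78.28 m
total = 41.03 + 78.28 = 119 m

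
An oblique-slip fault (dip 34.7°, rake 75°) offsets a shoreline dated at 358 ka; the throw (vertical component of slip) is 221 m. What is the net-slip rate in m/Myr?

dip-slip = throw / sin(dip) = 221 / sin(34.7°) = 388.2 m
net slip = dip-slip / sin(rake) = 388.2 / sin(75°) = 401.9 m
rate = 401.9 m / 358 ka = 0.00112 m/yr = 1120 m/Myr

1120 m/Myr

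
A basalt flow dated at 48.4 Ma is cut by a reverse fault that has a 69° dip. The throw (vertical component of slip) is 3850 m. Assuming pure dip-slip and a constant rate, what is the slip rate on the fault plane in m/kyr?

dip-slip = throw / sin(dip) = 3850 m / sin(69°) = 4124 m
rate = 4124 m / 48.4 Ma = 0.0000852 m/yr = 0.0852 m/kyr

0.0852 m/kyr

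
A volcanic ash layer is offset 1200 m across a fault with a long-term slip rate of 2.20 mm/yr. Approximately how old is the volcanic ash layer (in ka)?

age = offset / rate = 1200 m / (2.20 mm/yr) = 545000 yr = 545 ka

545 ka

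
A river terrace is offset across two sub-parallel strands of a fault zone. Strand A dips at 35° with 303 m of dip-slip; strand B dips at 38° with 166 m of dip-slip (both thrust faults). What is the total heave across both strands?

heave_A = 303 × cos(35°) = 248.2 m
heave_B = 166 × cos(38°) = 130.8 m
total = 248.2 + 130.8 = 379 m

379 m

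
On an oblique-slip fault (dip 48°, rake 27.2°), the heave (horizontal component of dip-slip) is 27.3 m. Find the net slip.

dip-slip = heave / cos(dip) = 27.3 / cos(48°) = 40.80 m
net slip = dip-slip / sin(rake) = 40.80 / sin(27.2°) = 89.3 m

89.3 m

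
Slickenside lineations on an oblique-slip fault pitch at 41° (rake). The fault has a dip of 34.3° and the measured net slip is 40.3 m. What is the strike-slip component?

strike-slip = net slip × cos(rake) = 40.3 m × cos(41°) = 30.4 m

30.4 m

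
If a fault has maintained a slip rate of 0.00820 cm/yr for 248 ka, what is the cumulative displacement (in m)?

20.3 m

slip = rate × time = 0.00820 cm/yr × 248 ka = 20.3 m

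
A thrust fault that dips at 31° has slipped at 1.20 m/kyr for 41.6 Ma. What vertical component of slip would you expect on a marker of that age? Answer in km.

dip-slip = rate × time = 1.20 m/kyr × 41.6 Ma = 49920 m
throw = dip-slip × sin(dip) = 49920 × sin(31°) = 25700 m = 25.7 km

25.7 km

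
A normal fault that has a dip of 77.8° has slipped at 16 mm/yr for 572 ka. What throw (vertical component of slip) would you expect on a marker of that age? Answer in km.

dip-slip = rate × time = 16 mm/yr × 572 ka = 9152 m
throw = dip-slip × sin(dip) = 9152 × sin(77.8°) = 8950 m = 8.95 km

8.95 km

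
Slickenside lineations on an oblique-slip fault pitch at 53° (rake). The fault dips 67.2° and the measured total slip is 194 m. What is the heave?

60 m

dip-slip = net slip × sin(rake) = 194 m × sin(53°) = 154.9 m
heave = dip-slip × cos(dip) = 154.9 × cos(67.2°) = 60 m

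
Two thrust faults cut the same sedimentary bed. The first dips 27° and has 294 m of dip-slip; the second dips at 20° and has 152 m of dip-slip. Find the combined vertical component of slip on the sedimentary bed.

throw_A = 294 × sin(27°) = 133.5 m
throw_B = 152 × sin(20°) = 51.99 m
total = 133.5 + 51.99 = 185 m

185 m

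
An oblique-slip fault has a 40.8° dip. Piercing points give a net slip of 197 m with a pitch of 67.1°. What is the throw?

119 m

dip-slip = net slip × sin(rake) = 197 m × sin(67.1°) = 181.5 m
throw = dip-slip × sin(dip) = 181.5 × sin(40.8°) = 119 m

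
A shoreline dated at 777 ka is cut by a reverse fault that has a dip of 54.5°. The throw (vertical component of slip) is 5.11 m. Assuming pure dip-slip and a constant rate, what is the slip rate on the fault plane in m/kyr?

dip-slip = throw / sin(dip) = 5.11 m / sin(54.5°) = 6.277 m
rate = 6.277 m / 777 ka = 0.00000808 m/yr = 0.00808 m/kyr

0.00808 m/kyr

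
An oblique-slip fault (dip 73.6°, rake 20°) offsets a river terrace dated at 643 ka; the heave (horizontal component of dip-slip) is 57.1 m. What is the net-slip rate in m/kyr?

0.920 m/kyr

dip-slip = heave / cos(dip) = 57.1 / cos(73.6°) = 202.2 m
net slip = dip-slip / sin(rake) = 202.2 / sin(20°) = 591.3 m
rate = 591.3 m / 643 ka = 0.000920 m/yr = 0.920 m/kyr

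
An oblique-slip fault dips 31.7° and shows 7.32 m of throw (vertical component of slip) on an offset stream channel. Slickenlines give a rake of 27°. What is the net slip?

dip-slip = throw / sin(dip) = 7.32 / sin(31.7°) = 13.93 m
net slip = dip-slip / sin(rake) = 13.93 / sin(27°) = 30.7 m

30.7 m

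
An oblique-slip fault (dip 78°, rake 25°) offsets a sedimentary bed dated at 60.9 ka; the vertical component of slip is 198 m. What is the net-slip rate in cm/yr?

dip-slip = throw / sin(dip) = 198 / sin(78°) = 202.4 m
net slip = dip-slip / sin(rake) = 202.4 / sin(25°) = 479 m
rate = 479 m / 60.9 ka = 0.00786 m/yr = 0.786 cm/yr

0.786 cm/yr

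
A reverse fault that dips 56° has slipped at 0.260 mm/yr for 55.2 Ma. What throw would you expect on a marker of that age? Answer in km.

11.9 km

dip-slip = rate × time = 0.260 mm/yr × 55.2 Ma = 14350 m
throw = dip-slip × sin(dip) = 14350 × sin(56°) = 11900 m = 11.9 km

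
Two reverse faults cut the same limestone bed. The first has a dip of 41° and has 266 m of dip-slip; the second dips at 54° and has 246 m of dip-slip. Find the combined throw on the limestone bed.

throw_A = 266 × sin(41°) = 174.5 m
throw_B = 246 × sin(54°) = 199 m
total = 174.5 + 199 = 374 m

374 m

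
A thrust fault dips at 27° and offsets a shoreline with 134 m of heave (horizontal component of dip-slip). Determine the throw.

68.3 m

throw = heave × tan(dip) = 134 × tan(27°) = 68.3 m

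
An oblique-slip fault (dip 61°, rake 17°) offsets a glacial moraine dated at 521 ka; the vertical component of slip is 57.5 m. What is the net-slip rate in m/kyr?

0.432 m/kyr

dip-slip = throw / sin(dip) = 57.5 / sin(61°) = 65.74 m
net slip = dip-slip / sin(rake) = 65.74 / sin(17°) = 224.9 m
rate = 224.9 m / 521 ka = 0.000432 m/yr = 0.432 m/kyr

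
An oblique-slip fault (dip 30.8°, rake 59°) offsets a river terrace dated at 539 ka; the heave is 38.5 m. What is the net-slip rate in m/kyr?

0.0970 m/kyr

dip-slip = heave / cos(dip) = 38.5 / cos(30.8°) = 44.82 m
net slip = dip-slip / sin(rake) = 44.82 / sin(59°) = 52.29 m
rate = 52.29 m / 539 ka = 0.0000970 m/yr = 0.0970 m/kyr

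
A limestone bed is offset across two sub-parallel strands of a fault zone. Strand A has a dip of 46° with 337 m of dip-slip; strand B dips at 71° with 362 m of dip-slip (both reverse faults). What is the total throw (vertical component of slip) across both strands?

throw_A = 337 × sin(46°) = 242.4 m
throw_B = 362 × sin(71°) = 342.3 m
total = 242.4 + 342.3 = 585 m

585 m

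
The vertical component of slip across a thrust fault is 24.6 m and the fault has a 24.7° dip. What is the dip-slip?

58.9 m

dip-slip = throw / sin(dip) = 24.6 / sin(24.7°) = 58.9 m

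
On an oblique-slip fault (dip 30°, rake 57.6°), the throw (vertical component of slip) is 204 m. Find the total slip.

483 m

dip-slip = throw / sin(dip) = 204 / sin(30°) = 408 m
net slip = dip-slip / sin(rake) = 408 / sin(57.6°) = 483 m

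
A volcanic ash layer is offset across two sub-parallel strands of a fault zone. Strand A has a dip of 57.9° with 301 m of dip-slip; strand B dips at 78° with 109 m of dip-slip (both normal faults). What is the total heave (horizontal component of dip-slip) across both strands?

heave_A = 301 × cos(57.9°) = 160 m
heave_B = 109 × cos(78°) = 22.66 m
total = 160 + 22.66 = 183 m

183 m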